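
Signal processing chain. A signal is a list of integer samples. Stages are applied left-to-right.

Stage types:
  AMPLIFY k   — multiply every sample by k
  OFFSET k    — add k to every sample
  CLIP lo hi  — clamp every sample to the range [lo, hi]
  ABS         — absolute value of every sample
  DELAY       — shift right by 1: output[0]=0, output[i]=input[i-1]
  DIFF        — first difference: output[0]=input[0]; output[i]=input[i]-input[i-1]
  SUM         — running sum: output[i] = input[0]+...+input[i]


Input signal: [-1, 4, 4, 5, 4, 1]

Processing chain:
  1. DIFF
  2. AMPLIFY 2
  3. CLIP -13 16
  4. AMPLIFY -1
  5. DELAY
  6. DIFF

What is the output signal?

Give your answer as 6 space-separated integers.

Input: [-1, 4, 4, 5, 4, 1]
Stage 1 (DIFF): s[0]=-1, 4--1=5, 4-4=0, 5-4=1, 4-5=-1, 1-4=-3 -> [-1, 5, 0, 1, -1, -3]
Stage 2 (AMPLIFY 2): -1*2=-2, 5*2=10, 0*2=0, 1*2=2, -1*2=-2, -3*2=-6 -> [-2, 10, 0, 2, -2, -6]
Stage 3 (CLIP -13 16): clip(-2,-13,16)=-2, clip(10,-13,16)=10, clip(0,-13,16)=0, clip(2,-13,16)=2, clip(-2,-13,16)=-2, clip(-6,-13,16)=-6 -> [-2, 10, 0, 2, -2, -6]
Stage 4 (AMPLIFY -1): -2*-1=2, 10*-1=-10, 0*-1=0, 2*-1=-2, -2*-1=2, -6*-1=6 -> [2, -10, 0, -2, 2, 6]
Stage 5 (DELAY): [0, 2, -10, 0, -2, 2] = [0, 2, -10, 0, -2, 2] -> [0, 2, -10, 0, -2, 2]
Stage 6 (DIFF): s[0]=0, 2-0=2, -10-2=-12, 0--10=10, -2-0=-2, 2--2=4 -> [0, 2, -12, 10, -2, 4]

Answer: 0 2 -12 10 -2 4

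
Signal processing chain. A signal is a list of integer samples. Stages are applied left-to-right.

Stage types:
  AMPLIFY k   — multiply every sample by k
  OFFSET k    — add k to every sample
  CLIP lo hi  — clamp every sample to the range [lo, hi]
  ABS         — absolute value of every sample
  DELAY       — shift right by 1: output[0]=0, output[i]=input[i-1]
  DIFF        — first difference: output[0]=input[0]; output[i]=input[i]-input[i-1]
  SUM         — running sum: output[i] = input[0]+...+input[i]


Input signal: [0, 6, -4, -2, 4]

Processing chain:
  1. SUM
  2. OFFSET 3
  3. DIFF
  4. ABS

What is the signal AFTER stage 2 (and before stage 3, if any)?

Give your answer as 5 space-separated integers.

Input: [0, 6, -4, -2, 4]
Stage 1 (SUM): sum[0..0]=0, sum[0..1]=6, sum[0..2]=2, sum[0..3]=0, sum[0..4]=4 -> [0, 6, 2, 0, 4]
Stage 2 (OFFSET 3): 0+3=3, 6+3=9, 2+3=5, 0+3=3, 4+3=7 -> [3, 9, 5, 3, 7]

Answer: 3 9 5 3 7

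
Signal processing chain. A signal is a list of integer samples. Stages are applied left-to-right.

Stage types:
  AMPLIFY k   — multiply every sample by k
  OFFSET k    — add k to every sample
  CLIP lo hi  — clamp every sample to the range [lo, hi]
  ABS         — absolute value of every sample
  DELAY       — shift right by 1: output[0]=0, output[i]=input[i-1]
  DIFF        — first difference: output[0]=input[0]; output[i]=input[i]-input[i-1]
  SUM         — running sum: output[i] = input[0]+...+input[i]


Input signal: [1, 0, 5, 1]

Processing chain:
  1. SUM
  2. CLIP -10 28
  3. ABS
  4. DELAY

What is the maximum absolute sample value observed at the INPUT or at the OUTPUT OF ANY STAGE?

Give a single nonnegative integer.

Answer: 7

Derivation:
Input: [1, 0, 5, 1] (max |s|=5)
Stage 1 (SUM): sum[0..0]=1, sum[0..1]=1, sum[0..2]=6, sum[0..3]=7 -> [1, 1, 6, 7] (max |s|=7)
Stage 2 (CLIP -10 28): clip(1,-10,28)=1, clip(1,-10,28)=1, clip(6,-10,28)=6, clip(7,-10,28)=7 -> [1, 1, 6, 7] (max |s|=7)
Stage 3 (ABS): |1|=1, |1|=1, |6|=6, |7|=7 -> [1, 1, 6, 7] (max |s|=7)
Stage 4 (DELAY): [0, 1, 1, 6] = [0, 1, 1, 6] -> [0, 1, 1, 6] (max |s|=6)
Overall max amplitude: 7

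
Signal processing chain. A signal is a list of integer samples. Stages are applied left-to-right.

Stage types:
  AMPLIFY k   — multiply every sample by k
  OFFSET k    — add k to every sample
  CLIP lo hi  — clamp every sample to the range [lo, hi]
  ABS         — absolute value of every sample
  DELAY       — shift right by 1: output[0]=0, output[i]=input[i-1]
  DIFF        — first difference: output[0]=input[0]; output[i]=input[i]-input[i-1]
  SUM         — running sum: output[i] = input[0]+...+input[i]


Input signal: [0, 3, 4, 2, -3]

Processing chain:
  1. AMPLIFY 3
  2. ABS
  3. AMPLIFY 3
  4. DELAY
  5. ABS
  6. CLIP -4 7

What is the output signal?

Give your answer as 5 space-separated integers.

Input: [0, 3, 4, 2, -3]
Stage 1 (AMPLIFY 3): 0*3=0, 3*3=9, 4*3=12, 2*3=6, -3*3=-9 -> [0, 9, 12, 6, -9]
Stage 2 (ABS): |0|=0, |9|=9, |12|=12, |6|=6, |-9|=9 -> [0, 9, 12, 6, 9]
Stage 3 (AMPLIFY 3): 0*3=0, 9*3=27, 12*3=36, 6*3=18, 9*3=27 -> [0, 27, 36, 18, 27]
Stage 4 (DELAY): [0, 0, 27, 36, 18] = [0, 0, 27, 36, 18] -> [0, 0, 27, 36, 18]
Stage 5 (ABS): |0|=0, |0|=0, |27|=27, |36|=36, |18|=18 -> [0, 0, 27, 36, 18]
Stage 6 (CLIP -4 7): clip(0,-4,7)=0, clip(0,-4,7)=0, clip(27,-4,7)=7, clip(36,-4,7)=7, clip(18,-4,7)=7 -> [0, 0, 7, 7, 7]

Answer: 0 0 7 7 7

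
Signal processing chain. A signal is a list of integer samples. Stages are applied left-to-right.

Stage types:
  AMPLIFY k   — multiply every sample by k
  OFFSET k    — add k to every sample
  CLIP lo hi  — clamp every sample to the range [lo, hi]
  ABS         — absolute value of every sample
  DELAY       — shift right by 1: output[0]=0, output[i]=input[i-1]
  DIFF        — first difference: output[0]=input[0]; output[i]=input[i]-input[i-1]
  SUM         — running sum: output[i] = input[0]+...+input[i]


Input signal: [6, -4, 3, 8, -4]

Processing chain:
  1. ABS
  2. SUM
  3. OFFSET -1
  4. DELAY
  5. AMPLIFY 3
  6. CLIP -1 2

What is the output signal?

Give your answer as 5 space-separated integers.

Input: [6, -4, 3, 8, -4]
Stage 1 (ABS): |6|=6, |-4|=4, |3|=3, |8|=8, |-4|=4 -> [6, 4, 3, 8, 4]
Stage 2 (SUM): sum[0..0]=6, sum[0..1]=10, sum[0..2]=13, sum[0..3]=21, sum[0..4]=25 -> [6, 10, 13, 21, 25]
Stage 3 (OFFSET -1): 6+-1=5, 10+-1=9, 13+-1=12, 21+-1=20, 25+-1=24 -> [5, 9, 12, 20, 24]
Stage 4 (DELAY): [0, 5, 9, 12, 20] = [0, 5, 9, 12, 20] -> [0, 5, 9, 12, 20]
Stage 5 (AMPLIFY 3): 0*3=0, 5*3=15, 9*3=27, 12*3=36, 20*3=60 -> [0, 15, 27, 36, 60]
Stage 6 (CLIP -1 2): clip(0,-1,2)=0, clip(15,-1,2)=2, clip(27,-1,2)=2, clip(36,-1,2)=2, clip(60,-1,2)=2 -> [0, 2, 2, 2, 2]

Answer: 0 2 2 2 2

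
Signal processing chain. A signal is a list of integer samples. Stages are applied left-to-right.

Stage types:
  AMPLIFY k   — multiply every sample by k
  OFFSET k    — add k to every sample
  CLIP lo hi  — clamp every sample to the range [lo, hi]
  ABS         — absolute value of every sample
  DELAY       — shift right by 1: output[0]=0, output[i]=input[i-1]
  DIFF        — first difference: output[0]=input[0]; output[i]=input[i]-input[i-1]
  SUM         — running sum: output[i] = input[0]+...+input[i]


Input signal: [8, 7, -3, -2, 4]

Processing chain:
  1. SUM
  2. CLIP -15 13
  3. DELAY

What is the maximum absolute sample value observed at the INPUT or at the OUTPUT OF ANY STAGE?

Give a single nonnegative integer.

Input: [8, 7, -3, -2, 4] (max |s|=8)
Stage 1 (SUM): sum[0..0]=8, sum[0..1]=15, sum[0..2]=12, sum[0..3]=10, sum[0..4]=14 -> [8, 15, 12, 10, 14] (max |s|=15)
Stage 2 (CLIP -15 13): clip(8,-15,13)=8, clip(15,-15,13)=13, clip(12,-15,13)=12, clip(10,-15,13)=10, clip(14,-15,13)=13 -> [8, 13, 12, 10, 13] (max |s|=13)
Stage 3 (DELAY): [0, 8, 13, 12, 10] = [0, 8, 13, 12, 10] -> [0, 8, 13, 12, 10] (max |s|=13)
Overall max amplitude: 15

Answer: 15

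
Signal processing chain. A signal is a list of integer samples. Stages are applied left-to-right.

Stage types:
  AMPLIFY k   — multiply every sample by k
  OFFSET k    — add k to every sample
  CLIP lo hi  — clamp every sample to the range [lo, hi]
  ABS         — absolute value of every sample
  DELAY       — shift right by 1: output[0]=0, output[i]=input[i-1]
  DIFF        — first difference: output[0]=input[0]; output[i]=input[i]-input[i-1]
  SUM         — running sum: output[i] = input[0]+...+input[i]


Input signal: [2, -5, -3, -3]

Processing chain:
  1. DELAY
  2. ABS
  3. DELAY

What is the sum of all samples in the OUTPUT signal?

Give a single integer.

Input: [2, -5, -3, -3]
Stage 1 (DELAY): [0, 2, -5, -3] = [0, 2, -5, -3] -> [0, 2, -5, -3]
Stage 2 (ABS): |0|=0, |2|=2, |-5|=5, |-3|=3 -> [0, 2, 5, 3]
Stage 3 (DELAY): [0, 0, 2, 5] = [0, 0, 2, 5] -> [0, 0, 2, 5]
Output sum: 7

Answer: 7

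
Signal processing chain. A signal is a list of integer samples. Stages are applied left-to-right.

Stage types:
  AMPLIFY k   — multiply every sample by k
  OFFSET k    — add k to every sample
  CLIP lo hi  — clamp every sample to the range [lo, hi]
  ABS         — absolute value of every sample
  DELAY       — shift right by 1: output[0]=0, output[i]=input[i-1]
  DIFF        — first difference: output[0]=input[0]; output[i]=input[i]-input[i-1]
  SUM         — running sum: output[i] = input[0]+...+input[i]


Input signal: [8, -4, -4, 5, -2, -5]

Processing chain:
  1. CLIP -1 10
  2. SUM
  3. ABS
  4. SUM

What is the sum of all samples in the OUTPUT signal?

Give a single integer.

Answer: 169

Derivation:
Input: [8, -4, -4, 5, -2, -5]
Stage 1 (CLIP -1 10): clip(8,-1,10)=8, clip(-4,-1,10)=-1, clip(-4,-1,10)=-1, clip(5,-1,10)=5, clip(-2,-1,10)=-1, clip(-5,-1,10)=-1 -> [8, -1, -1, 5, -1, -1]
Stage 2 (SUM): sum[0..0]=8, sum[0..1]=7, sum[0..2]=6, sum[0..3]=11, sum[0..4]=10, sum[0..5]=9 -> [8, 7, 6, 11, 10, 9]
Stage 3 (ABS): |8|=8, |7|=7, |6|=6, |11|=11, |10|=10, |9|=9 -> [8, 7, 6, 11, 10, 9]
Stage 4 (SUM): sum[0..0]=8, sum[0..1]=15, sum[0..2]=21, sum[0..3]=32, sum[0..4]=42, sum[0..5]=51 -> [8, 15, 21, 32, 42, 51]
Output sum: 169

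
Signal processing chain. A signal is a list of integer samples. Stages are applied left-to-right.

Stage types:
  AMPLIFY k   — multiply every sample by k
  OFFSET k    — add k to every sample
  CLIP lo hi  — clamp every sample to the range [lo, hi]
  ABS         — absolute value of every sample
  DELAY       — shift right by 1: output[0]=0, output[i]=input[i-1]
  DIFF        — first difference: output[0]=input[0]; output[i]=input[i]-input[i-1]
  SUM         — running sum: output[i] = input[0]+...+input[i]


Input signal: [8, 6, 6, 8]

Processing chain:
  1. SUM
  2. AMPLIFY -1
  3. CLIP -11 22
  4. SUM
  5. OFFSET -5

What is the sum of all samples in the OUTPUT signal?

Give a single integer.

Input: [8, 6, 6, 8]
Stage 1 (SUM): sum[0..0]=8, sum[0..1]=14, sum[0..2]=20, sum[0..3]=28 -> [8, 14, 20, 28]
Stage 2 (AMPLIFY -1): 8*-1=-8, 14*-1=-14, 20*-1=-20, 28*-1=-28 -> [-8, -14, -20, -28]
Stage 3 (CLIP -11 22): clip(-8,-11,22)=-8, clip(-14,-11,22)=-11, clip(-20,-11,22)=-11, clip(-28,-11,22)=-11 -> [-8, -11, -11, -11]
Stage 4 (SUM): sum[0..0]=-8, sum[0..1]=-19, sum[0..2]=-30, sum[0..3]=-41 -> [-8, -19, -30, -41]
Stage 5 (OFFSET -5): -8+-5=-13, -19+-5=-24, -30+-5=-35, -41+-5=-46 -> [-13, -24, -35, -46]
Output sum: -118

Answer: -118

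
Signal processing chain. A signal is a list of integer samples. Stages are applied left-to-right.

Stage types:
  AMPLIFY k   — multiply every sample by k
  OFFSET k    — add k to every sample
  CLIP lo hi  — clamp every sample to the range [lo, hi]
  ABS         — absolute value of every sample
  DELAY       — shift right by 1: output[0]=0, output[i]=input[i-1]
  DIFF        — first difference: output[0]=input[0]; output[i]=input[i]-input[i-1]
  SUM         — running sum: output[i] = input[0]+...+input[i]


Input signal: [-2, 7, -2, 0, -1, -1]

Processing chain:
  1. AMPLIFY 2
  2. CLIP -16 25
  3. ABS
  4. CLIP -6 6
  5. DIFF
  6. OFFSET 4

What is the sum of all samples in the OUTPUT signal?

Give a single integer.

Answer: 26

Derivation:
Input: [-2, 7, -2, 0, -1, -1]
Stage 1 (AMPLIFY 2): -2*2=-4, 7*2=14, -2*2=-4, 0*2=0, -1*2=-2, -1*2=-2 -> [-4, 14, -4, 0, -2, -2]
Stage 2 (CLIP -16 25): clip(-4,-16,25)=-4, clip(14,-16,25)=14, clip(-4,-16,25)=-4, clip(0,-16,25)=0, clip(-2,-16,25)=-2, clip(-2,-16,25)=-2 -> [-4, 14, -4, 0, -2, -2]
Stage 3 (ABS): |-4|=4, |14|=14, |-4|=4, |0|=0, |-2|=2, |-2|=2 -> [4, 14, 4, 0, 2, 2]
Stage 4 (CLIP -6 6): clip(4,-6,6)=4, clip(14,-6,6)=6, clip(4,-6,6)=4, clip(0,-6,6)=0, clip(2,-6,6)=2, clip(2,-6,6)=2 -> [4, 6, 4, 0, 2, 2]
Stage 5 (DIFF): s[0]=4, 6-4=2, 4-6=-2, 0-4=-4, 2-0=2, 2-2=0 -> [4, 2, -2, -4, 2, 0]
Stage 6 (OFFSET 4): 4+4=8, 2+4=6, -2+4=2, -4+4=0, 2+4=6, 0+4=4 -> [8, 6, 2, 0, 6, 4]
Output sum: 26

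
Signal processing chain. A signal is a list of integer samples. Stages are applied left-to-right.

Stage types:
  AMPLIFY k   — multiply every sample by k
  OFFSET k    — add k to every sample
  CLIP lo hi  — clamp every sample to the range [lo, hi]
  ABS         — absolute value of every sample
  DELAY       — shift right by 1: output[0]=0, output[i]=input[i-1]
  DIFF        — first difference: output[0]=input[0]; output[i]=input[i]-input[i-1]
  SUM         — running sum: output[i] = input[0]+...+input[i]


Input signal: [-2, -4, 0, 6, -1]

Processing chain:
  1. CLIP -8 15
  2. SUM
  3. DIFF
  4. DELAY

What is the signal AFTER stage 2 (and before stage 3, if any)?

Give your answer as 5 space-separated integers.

Input: [-2, -4, 0, 6, -1]
Stage 1 (CLIP -8 15): clip(-2,-8,15)=-2, clip(-4,-8,15)=-4, clip(0,-8,15)=0, clip(6,-8,15)=6, clip(-1,-8,15)=-1 -> [-2, -4, 0, 6, -1]
Stage 2 (SUM): sum[0..0]=-2, sum[0..1]=-6, sum[0..2]=-6, sum[0..3]=0, sum[0..4]=-1 -> [-2, -6, -6, 0, -1]

Answer: -2 -6 -6 0 -1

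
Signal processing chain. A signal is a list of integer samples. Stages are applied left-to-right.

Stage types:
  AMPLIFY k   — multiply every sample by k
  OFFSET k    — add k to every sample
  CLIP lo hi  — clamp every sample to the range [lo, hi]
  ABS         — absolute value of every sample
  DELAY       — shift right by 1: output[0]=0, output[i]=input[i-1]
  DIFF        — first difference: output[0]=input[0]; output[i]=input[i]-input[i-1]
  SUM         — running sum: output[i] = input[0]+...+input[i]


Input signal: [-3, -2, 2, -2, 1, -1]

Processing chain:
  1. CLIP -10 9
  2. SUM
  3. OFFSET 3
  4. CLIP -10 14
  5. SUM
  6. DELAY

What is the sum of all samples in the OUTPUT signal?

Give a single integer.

Answer: -13

Derivation:
Input: [-3, -2, 2, -2, 1, -1]
Stage 1 (CLIP -10 9): clip(-3,-10,9)=-3, clip(-2,-10,9)=-2, clip(2,-10,9)=2, clip(-2,-10,9)=-2, clip(1,-10,9)=1, clip(-1,-10,9)=-1 -> [-3, -2, 2, -2, 1, -1]
Stage 2 (SUM): sum[0..0]=-3, sum[0..1]=-5, sum[0..2]=-3, sum[0..3]=-5, sum[0..4]=-4, sum[0..5]=-5 -> [-3, -5, -3, -5, -4, -5]
Stage 3 (OFFSET 3): -3+3=0, -5+3=-2, -3+3=0, -5+3=-2, -4+3=-1, -5+3=-2 -> [0, -2, 0, -2, -1, -2]
Stage 4 (CLIP -10 14): clip(0,-10,14)=0, clip(-2,-10,14)=-2, clip(0,-10,14)=0, clip(-2,-10,14)=-2, clip(-1,-10,14)=-1, clip(-2,-10,14)=-2 -> [0, -2, 0, -2, -1, -2]
Stage 5 (SUM): sum[0..0]=0, sum[0..1]=-2, sum[0..2]=-2, sum[0..3]=-4, sum[0..4]=-5, sum[0..5]=-7 -> [0, -2, -2, -4, -5, -7]
Stage 6 (DELAY): [0, 0, -2, -2, -4, -5] = [0, 0, -2, -2, -4, -5] -> [0, 0, -2, -2, -4, -5]
Output sum: -13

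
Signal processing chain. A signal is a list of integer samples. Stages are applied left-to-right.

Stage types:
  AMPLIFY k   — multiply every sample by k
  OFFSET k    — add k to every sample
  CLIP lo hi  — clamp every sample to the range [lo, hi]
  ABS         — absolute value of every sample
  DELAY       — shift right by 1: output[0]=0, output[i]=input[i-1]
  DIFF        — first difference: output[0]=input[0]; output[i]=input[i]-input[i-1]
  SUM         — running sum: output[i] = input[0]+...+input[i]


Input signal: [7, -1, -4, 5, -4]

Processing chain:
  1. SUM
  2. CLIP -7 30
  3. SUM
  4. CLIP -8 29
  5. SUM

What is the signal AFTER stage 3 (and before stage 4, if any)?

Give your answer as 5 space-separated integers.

Answer: 7 13 15 22 25

Derivation:
Input: [7, -1, -4, 5, -4]
Stage 1 (SUM): sum[0..0]=7, sum[0..1]=6, sum[0..2]=2, sum[0..3]=7, sum[0..4]=3 -> [7, 6, 2, 7, 3]
Stage 2 (CLIP -7 30): clip(7,-7,30)=7, clip(6,-7,30)=6, clip(2,-7,30)=2, clip(7,-7,30)=7, clip(3,-7,30)=3 -> [7, 6, 2, 7, 3]
Stage 3 (SUM): sum[0..0]=7, sum[0..1]=13, sum[0..2]=15, sum[0..3]=22, sum[0..4]=25 -> [7, 13, 15, 22, 25]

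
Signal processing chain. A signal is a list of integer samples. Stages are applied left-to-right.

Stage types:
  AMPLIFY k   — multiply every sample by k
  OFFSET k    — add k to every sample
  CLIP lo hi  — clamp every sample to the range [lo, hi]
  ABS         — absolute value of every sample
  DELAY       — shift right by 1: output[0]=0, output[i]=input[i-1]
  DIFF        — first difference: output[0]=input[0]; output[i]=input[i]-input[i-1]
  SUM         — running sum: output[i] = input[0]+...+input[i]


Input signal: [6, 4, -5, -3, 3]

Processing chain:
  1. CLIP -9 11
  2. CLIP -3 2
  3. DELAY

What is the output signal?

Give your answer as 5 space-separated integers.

Answer: 0 2 2 -3 -3

Derivation:
Input: [6, 4, -5, -3, 3]
Stage 1 (CLIP -9 11): clip(6,-9,11)=6, clip(4,-9,11)=4, clip(-5,-9,11)=-5, clip(-3,-9,11)=-3, clip(3,-9,11)=3 -> [6, 4, -5, -3, 3]
Stage 2 (CLIP -3 2): clip(6,-3,2)=2, clip(4,-3,2)=2, clip(-5,-3,2)=-3, clip(-3,-3,2)=-3, clip(3,-3,2)=2 -> [2, 2, -3, -3, 2]
Stage 3 (DELAY): [0, 2, 2, -3, -3] = [0, 2, 2, -3, -3] -> [0, 2, 2, -3, -3]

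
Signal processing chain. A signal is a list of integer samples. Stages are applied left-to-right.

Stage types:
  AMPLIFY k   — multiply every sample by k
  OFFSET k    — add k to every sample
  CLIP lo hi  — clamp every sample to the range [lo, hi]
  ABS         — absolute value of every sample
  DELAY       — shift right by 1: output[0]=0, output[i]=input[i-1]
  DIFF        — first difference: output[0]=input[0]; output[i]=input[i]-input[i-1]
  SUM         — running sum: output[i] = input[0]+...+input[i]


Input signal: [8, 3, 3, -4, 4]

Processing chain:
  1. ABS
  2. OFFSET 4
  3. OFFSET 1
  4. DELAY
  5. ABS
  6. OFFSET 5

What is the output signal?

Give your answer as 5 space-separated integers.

Answer: 5 18 13 13 14

Derivation:
Input: [8, 3, 3, -4, 4]
Stage 1 (ABS): |8|=8, |3|=3, |3|=3, |-4|=4, |4|=4 -> [8, 3, 3, 4, 4]
Stage 2 (OFFSET 4): 8+4=12, 3+4=7, 3+4=7, 4+4=8, 4+4=8 -> [12, 7, 7, 8, 8]
Stage 3 (OFFSET 1): 12+1=13, 7+1=8, 7+1=8, 8+1=9, 8+1=9 -> [13, 8, 8, 9, 9]
Stage 4 (DELAY): [0, 13, 8, 8, 9] = [0, 13, 8, 8, 9] -> [0, 13, 8, 8, 9]
Stage 5 (ABS): |0|=0, |13|=13, |8|=8, |8|=8, |9|=9 -> [0, 13, 8, 8, 9]
Stage 6 (OFFSET 5): 0+5=5, 13+5=18, 8+5=13, 8+5=13, 9+5=14 -> [5, 18, 13, 13, 14]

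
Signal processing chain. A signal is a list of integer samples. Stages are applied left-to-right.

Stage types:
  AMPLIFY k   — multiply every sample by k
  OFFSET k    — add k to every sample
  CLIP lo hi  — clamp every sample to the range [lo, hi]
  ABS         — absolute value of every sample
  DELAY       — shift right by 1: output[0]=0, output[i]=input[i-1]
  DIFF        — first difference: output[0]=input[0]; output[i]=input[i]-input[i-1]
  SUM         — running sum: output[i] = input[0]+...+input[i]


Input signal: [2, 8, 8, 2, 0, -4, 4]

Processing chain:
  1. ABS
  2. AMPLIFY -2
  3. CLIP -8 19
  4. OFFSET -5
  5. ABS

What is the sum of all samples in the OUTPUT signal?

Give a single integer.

Input: [2, 8, 8, 2, 0, -4, 4]
Stage 1 (ABS): |2|=2, |8|=8, |8|=8, |2|=2, |0|=0, |-4|=4, |4|=4 -> [2, 8, 8, 2, 0, 4, 4]
Stage 2 (AMPLIFY -2): 2*-2=-4, 8*-2=-16, 8*-2=-16, 2*-2=-4, 0*-2=0, 4*-2=-8, 4*-2=-8 -> [-4, -16, -16, -4, 0, -8, -8]
Stage 3 (CLIP -8 19): clip(-4,-8,19)=-4, clip(-16,-8,19)=-8, clip(-16,-8,19)=-8, clip(-4,-8,19)=-4, clip(0,-8,19)=0, clip(-8,-8,19)=-8, clip(-8,-8,19)=-8 -> [-4, -8, -8, -4, 0, -8, -8]
Stage 4 (OFFSET -5): -4+-5=-9, -8+-5=-13, -8+-5=-13, -4+-5=-9, 0+-5=-5, -8+-5=-13, -8+-5=-13 -> [-9, -13, -13, -9, -5, -13, -13]
Stage 5 (ABS): |-9|=9, |-13|=13, |-13|=13, |-9|=9, |-5|=5, |-13|=13, |-13|=13 -> [9, 13, 13, 9, 5, 13, 13]
Output sum: 75

Answer: 75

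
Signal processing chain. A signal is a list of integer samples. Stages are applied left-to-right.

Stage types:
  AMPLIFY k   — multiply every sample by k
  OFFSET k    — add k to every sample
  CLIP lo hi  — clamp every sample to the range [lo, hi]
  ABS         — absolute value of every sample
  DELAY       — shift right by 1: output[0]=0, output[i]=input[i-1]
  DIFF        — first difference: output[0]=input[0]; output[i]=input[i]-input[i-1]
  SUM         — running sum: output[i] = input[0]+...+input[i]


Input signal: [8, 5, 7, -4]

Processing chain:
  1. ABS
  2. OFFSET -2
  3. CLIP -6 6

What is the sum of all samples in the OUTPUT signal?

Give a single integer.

Answer: 16

Derivation:
Input: [8, 5, 7, -4]
Stage 1 (ABS): |8|=8, |5|=5, |7|=7, |-4|=4 -> [8, 5, 7, 4]
Stage 2 (OFFSET -2): 8+-2=6, 5+-2=3, 7+-2=5, 4+-2=2 -> [6, 3, 5, 2]
Stage 3 (CLIP -6 6): clip(6,-6,6)=6, clip(3,-6,6)=3, clip(5,-6,6)=5, clip(2,-6,6)=2 -> [6, 3, 5, 2]
Output sum: 16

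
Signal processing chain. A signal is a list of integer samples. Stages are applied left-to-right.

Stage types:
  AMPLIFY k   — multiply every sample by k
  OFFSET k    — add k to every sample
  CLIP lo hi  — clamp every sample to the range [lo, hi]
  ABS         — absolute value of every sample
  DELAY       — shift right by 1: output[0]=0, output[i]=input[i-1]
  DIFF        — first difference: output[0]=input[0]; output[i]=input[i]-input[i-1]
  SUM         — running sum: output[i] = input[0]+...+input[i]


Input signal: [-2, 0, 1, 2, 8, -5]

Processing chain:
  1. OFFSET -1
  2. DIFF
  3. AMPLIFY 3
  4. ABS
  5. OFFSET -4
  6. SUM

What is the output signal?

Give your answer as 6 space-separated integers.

Answer: 5 7 6 5 19 54

Derivation:
Input: [-2, 0, 1, 2, 8, -5]
Stage 1 (OFFSET -1): -2+-1=-3, 0+-1=-1, 1+-1=0, 2+-1=1, 8+-1=7, -5+-1=-6 -> [-3, -1, 0, 1, 7, -6]
Stage 2 (DIFF): s[0]=-3, -1--3=2, 0--1=1, 1-0=1, 7-1=6, -6-7=-13 -> [-3, 2, 1, 1, 6, -13]
Stage 3 (AMPLIFY 3): -3*3=-9, 2*3=6, 1*3=3, 1*3=3, 6*3=18, -13*3=-39 -> [-9, 6, 3, 3, 18, -39]
Stage 4 (ABS): |-9|=9, |6|=6, |3|=3, |3|=3, |18|=18, |-39|=39 -> [9, 6, 3, 3, 18, 39]
Stage 5 (OFFSET -4): 9+-4=5, 6+-4=2, 3+-4=-1, 3+-4=-1, 18+-4=14, 39+-4=35 -> [5, 2, -1, -1, 14, 35]
Stage 6 (SUM): sum[0..0]=5, sum[0..1]=7, sum[0..2]=6, sum[0..3]=5, sum[0..4]=19, sum[0..5]=54 -> [5, 7, 6, 5, 19, 54]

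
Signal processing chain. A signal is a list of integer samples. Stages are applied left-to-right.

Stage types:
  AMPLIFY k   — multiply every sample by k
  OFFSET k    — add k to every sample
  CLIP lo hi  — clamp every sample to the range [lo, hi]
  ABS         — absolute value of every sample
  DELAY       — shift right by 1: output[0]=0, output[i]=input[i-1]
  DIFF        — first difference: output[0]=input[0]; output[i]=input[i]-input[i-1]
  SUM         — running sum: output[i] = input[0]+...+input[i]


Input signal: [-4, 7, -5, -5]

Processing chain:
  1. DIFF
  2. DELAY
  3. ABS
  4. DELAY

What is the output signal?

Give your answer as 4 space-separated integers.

Input: [-4, 7, -5, -5]
Stage 1 (DIFF): s[0]=-4, 7--4=11, -5-7=-12, -5--5=0 -> [-4, 11, -12, 0]
Stage 2 (DELAY): [0, -4, 11, -12] = [0, -4, 11, -12] -> [0, -4, 11, -12]
Stage 3 (ABS): |0|=0, |-4|=4, |11|=11, |-12|=12 -> [0, 4, 11, 12]
Stage 4 (DELAY): [0, 0, 4, 11] = [0, 0, 4, 11] -> [0, 0, 4, 11]

Answer: 0 0 4 11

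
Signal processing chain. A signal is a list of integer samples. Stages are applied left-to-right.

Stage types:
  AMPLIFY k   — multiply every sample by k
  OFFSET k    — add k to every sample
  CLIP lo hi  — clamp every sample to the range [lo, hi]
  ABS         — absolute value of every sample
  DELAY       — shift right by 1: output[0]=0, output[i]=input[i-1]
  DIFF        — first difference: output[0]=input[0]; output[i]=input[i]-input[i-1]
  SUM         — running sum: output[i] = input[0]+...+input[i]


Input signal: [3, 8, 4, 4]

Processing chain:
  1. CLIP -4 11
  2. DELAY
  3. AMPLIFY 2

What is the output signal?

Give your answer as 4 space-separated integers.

Answer: 0 6 16 8

Derivation:
Input: [3, 8, 4, 4]
Stage 1 (CLIP -4 11): clip(3,-4,11)=3, clip(8,-4,11)=8, clip(4,-4,11)=4, clip(4,-4,11)=4 -> [3, 8, 4, 4]
Stage 2 (DELAY): [0, 3, 8, 4] = [0, 3, 8, 4] -> [0, 3, 8, 4]
Stage 3 (AMPLIFY 2): 0*2=0, 3*2=6, 8*2=16, 4*2=8 -> [0, 6, 16, 8]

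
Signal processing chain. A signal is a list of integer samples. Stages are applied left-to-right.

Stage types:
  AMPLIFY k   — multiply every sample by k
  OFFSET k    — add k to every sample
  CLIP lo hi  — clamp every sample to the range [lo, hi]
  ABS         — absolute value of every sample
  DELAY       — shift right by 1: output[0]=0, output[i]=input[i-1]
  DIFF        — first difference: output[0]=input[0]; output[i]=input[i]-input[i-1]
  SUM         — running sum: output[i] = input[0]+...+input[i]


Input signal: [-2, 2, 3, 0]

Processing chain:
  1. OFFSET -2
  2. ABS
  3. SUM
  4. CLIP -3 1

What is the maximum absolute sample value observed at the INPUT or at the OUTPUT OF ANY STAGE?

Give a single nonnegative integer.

Answer: 7

Derivation:
Input: [-2, 2, 3, 0] (max |s|=3)
Stage 1 (OFFSET -2): -2+-2=-4, 2+-2=0, 3+-2=1, 0+-2=-2 -> [-4, 0, 1, -2] (max |s|=4)
Stage 2 (ABS): |-4|=4, |0|=0, |1|=1, |-2|=2 -> [4, 0, 1, 2] (max |s|=4)
Stage 3 (SUM): sum[0..0]=4, sum[0..1]=4, sum[0..2]=5, sum[0..3]=7 -> [4, 4, 5, 7] (max |s|=7)
Stage 4 (CLIP -3 1): clip(4,-3,1)=1, clip(4,-3,1)=1, clip(5,-3,1)=1, clip(7,-3,1)=1 -> [1, 1, 1, 1] (max |s|=1)
Overall max amplitude: 7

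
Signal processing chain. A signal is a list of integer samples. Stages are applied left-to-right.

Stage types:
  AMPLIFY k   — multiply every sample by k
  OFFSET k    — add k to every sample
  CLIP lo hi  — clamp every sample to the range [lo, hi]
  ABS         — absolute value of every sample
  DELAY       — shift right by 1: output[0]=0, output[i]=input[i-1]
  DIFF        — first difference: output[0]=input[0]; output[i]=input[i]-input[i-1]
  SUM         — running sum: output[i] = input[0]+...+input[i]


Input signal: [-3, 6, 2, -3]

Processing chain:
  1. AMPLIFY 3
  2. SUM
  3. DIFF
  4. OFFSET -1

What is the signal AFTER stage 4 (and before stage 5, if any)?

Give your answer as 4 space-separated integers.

Answer: -10 17 5 -10

Derivation:
Input: [-3, 6, 2, -3]
Stage 1 (AMPLIFY 3): -3*3=-9, 6*3=18, 2*3=6, -3*3=-9 -> [-9, 18, 6, -9]
Stage 2 (SUM): sum[0..0]=-9, sum[0..1]=9, sum[0..2]=15, sum[0..3]=6 -> [-9, 9, 15, 6]
Stage 3 (DIFF): s[0]=-9, 9--9=18, 15-9=6, 6-15=-9 -> [-9, 18, 6, -9]
Stage 4 (OFFSET -1): -9+-1=-10, 18+-1=17, 6+-1=5, -9+-1=-10 -> [-10, 17, 5, -10]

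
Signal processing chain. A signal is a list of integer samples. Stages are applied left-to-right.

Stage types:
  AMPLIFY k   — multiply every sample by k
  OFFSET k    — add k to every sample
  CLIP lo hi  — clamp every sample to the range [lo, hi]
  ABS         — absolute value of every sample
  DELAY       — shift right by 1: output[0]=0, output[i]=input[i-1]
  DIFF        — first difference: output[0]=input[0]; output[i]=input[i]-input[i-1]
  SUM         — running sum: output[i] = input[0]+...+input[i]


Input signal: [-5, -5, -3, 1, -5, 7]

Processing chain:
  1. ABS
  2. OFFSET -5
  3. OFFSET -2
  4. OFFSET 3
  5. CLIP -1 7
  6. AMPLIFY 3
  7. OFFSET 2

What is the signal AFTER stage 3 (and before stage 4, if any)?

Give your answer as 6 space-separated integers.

Answer: -2 -2 -4 -6 -2 0

Derivation:
Input: [-5, -5, -3, 1, -5, 7]
Stage 1 (ABS): |-5|=5, |-5|=5, |-3|=3, |1|=1, |-5|=5, |7|=7 -> [5, 5, 3, 1, 5, 7]
Stage 2 (OFFSET -5): 5+-5=0, 5+-5=0, 3+-5=-2, 1+-5=-4, 5+-5=0, 7+-5=2 -> [0, 0, -2, -4, 0, 2]
Stage 3 (OFFSET -2): 0+-2=-2, 0+-2=-2, -2+-2=-4, -4+-2=-6, 0+-2=-2, 2+-2=0 -> [-2, -2, -4, -6, -2, 0]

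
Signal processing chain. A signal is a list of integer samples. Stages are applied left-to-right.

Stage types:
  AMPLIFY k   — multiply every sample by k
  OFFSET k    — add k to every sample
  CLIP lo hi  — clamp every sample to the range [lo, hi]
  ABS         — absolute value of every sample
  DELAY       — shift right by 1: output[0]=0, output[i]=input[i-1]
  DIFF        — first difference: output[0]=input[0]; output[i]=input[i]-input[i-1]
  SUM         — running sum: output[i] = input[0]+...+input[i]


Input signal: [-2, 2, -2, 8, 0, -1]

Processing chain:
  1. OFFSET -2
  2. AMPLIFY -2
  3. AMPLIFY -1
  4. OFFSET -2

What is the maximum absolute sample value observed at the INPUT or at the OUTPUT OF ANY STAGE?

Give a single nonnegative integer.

Answer: 12

Derivation:
Input: [-2, 2, -2, 8, 0, -1] (max |s|=8)
Stage 1 (OFFSET -2): -2+-2=-4, 2+-2=0, -2+-2=-4, 8+-2=6, 0+-2=-2, -1+-2=-3 -> [-4, 0, -4, 6, -2, -3] (max |s|=6)
Stage 2 (AMPLIFY -2): -4*-2=8, 0*-2=0, -4*-2=8, 6*-2=-12, -2*-2=4, -3*-2=6 -> [8, 0, 8, -12, 4, 6] (max |s|=12)
Stage 3 (AMPLIFY -1): 8*-1=-8, 0*-1=0, 8*-1=-8, -12*-1=12, 4*-1=-4, 6*-1=-6 -> [-8, 0, -8, 12, -4, -6] (max |s|=12)
Stage 4 (OFFSET -2): -8+-2=-10, 0+-2=-2, -8+-2=-10, 12+-2=10, -4+-2=-6, -6+-2=-8 -> [-10, -2, -10, 10, -6, -8] (max |s|=10)
Overall max amplitude: 12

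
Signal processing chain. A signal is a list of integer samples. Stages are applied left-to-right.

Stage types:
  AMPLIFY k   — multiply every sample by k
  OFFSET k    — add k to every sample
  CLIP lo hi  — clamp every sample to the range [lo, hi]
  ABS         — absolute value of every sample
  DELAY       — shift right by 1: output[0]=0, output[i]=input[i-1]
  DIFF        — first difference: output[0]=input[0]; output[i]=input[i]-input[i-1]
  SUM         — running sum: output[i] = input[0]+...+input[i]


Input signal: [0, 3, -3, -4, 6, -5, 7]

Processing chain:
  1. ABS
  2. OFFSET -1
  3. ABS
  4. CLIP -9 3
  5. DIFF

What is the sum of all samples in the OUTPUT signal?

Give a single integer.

Input: [0, 3, -3, -4, 6, -5, 7]
Stage 1 (ABS): |0|=0, |3|=3, |-3|=3, |-4|=4, |6|=6, |-5|=5, |7|=7 -> [0, 3, 3, 4, 6, 5, 7]
Stage 2 (OFFSET -1): 0+-1=-1, 3+-1=2, 3+-1=2, 4+-1=3, 6+-1=5, 5+-1=4, 7+-1=6 -> [-1, 2, 2, 3, 5, 4, 6]
Stage 3 (ABS): |-1|=1, |2|=2, |2|=2, |3|=3, |5|=5, |4|=4, |6|=6 -> [1, 2, 2, 3, 5, 4, 6]
Stage 4 (CLIP -9 3): clip(1,-9,3)=1, clip(2,-9,3)=2, clip(2,-9,3)=2, clip(3,-9,3)=3, clip(5,-9,3)=3, clip(4,-9,3)=3, clip(6,-9,3)=3 -> [1, 2, 2, 3, 3, 3, 3]
Stage 5 (DIFF): s[0]=1, 2-1=1, 2-2=0, 3-2=1, 3-3=0, 3-3=0, 3-3=0 -> [1, 1, 0, 1, 0, 0, 0]
Output sum: 3

Answer: 3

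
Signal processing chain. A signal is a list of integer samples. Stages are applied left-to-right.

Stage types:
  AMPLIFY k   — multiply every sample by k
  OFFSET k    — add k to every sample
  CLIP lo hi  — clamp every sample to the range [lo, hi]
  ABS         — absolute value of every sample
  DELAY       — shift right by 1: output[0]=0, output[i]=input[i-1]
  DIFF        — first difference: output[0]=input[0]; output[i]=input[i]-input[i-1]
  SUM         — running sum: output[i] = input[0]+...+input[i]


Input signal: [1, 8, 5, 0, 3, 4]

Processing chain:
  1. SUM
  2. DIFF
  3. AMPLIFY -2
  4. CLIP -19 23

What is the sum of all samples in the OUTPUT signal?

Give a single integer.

Answer: -42

Derivation:
Input: [1, 8, 5, 0, 3, 4]
Stage 1 (SUM): sum[0..0]=1, sum[0..1]=9, sum[0..2]=14, sum[0..3]=14, sum[0..4]=17, sum[0..5]=21 -> [1, 9, 14, 14, 17, 21]
Stage 2 (DIFF): s[0]=1, 9-1=8, 14-9=5, 14-14=0, 17-14=3, 21-17=4 -> [1, 8, 5, 0, 3, 4]
Stage 3 (AMPLIFY -2): 1*-2=-2, 8*-2=-16, 5*-2=-10, 0*-2=0, 3*-2=-6, 4*-2=-8 -> [-2, -16, -10, 0, -6, -8]
Stage 4 (CLIP -19 23): clip(-2,-19,23)=-2, clip(-16,-19,23)=-16, clip(-10,-19,23)=-10, clip(0,-19,23)=0, clip(-6,-19,23)=-6, clip(-8,-19,23)=-8 -> [-2, -16, -10, 0, -6, -8]
Output sum: -42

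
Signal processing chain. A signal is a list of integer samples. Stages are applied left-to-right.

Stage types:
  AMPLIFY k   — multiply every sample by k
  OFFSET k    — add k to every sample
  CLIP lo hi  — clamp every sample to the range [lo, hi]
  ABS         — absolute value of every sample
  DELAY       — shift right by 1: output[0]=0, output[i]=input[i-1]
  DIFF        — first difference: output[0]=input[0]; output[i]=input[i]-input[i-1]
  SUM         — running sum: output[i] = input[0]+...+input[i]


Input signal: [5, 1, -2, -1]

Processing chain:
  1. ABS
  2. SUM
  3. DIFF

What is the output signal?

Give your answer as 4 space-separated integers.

Answer: 5 1 2 1

Derivation:
Input: [5, 1, -2, -1]
Stage 1 (ABS): |5|=5, |1|=1, |-2|=2, |-1|=1 -> [5, 1, 2, 1]
Stage 2 (SUM): sum[0..0]=5, sum[0..1]=6, sum[0..2]=8, sum[0..3]=9 -> [5, 6, 8, 9]
Stage 3 (DIFF): s[0]=5, 6-5=1, 8-6=2, 9-8=1 -> [5, 1, 2, 1]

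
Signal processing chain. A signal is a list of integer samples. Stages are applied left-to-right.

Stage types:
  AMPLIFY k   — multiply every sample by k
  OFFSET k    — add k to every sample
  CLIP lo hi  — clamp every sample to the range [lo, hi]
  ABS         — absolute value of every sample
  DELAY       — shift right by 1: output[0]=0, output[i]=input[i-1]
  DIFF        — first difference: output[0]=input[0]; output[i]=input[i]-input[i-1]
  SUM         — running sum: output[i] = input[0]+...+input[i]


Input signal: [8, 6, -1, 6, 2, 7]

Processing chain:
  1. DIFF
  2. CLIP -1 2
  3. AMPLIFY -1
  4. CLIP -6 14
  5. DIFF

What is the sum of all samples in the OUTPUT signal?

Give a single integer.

Input: [8, 6, -1, 6, 2, 7]
Stage 1 (DIFF): s[0]=8, 6-8=-2, -1-6=-7, 6--1=7, 2-6=-4, 7-2=5 -> [8, -2, -7, 7, -4, 5]
Stage 2 (CLIP -1 2): clip(8,-1,2)=2, clip(-2,-1,2)=-1, clip(-7,-1,2)=-1, clip(7,-1,2)=2, clip(-4,-1,2)=-1, clip(5,-1,2)=2 -> [2, -1, -1, 2, -1, 2]
Stage 3 (AMPLIFY -1): 2*-1=-2, -1*-1=1, -1*-1=1, 2*-1=-2, -1*-1=1, 2*-1=-2 -> [-2, 1, 1, -2, 1, -2]
Stage 4 (CLIP -6 14): clip(-2,-6,14)=-2, clip(1,-6,14)=1, clip(1,-6,14)=1, clip(-2,-6,14)=-2, clip(1,-6,14)=1, clip(-2,-6,14)=-2 -> [-2, 1, 1, -2, 1, -2]
Stage 5 (DIFF): s[0]=-2, 1--2=3, 1-1=0, -2-1=-3, 1--2=3, -2-1=-3 -> [-2, 3, 0, -3, 3, -3]
Output sum: -2

Answer: -2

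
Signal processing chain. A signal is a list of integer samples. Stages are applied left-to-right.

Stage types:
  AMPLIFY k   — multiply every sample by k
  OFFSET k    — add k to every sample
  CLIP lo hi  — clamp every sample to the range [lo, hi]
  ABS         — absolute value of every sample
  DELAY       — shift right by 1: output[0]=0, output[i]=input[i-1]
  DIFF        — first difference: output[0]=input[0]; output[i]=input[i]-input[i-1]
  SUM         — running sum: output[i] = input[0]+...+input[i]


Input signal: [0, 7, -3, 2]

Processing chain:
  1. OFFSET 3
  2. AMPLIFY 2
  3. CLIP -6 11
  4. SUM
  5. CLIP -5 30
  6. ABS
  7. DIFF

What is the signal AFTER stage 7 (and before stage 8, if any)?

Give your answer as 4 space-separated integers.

Answer: 6 11 0 10

Derivation:
Input: [0, 7, -3, 2]
Stage 1 (OFFSET 3): 0+3=3, 7+3=10, -3+3=0, 2+3=5 -> [3, 10, 0, 5]
Stage 2 (AMPLIFY 2): 3*2=6, 10*2=20, 0*2=0, 5*2=10 -> [6, 20, 0, 10]
Stage 3 (CLIP -6 11): clip(6,-6,11)=6, clip(20,-6,11)=11, clip(0,-6,11)=0, clip(10,-6,11)=10 -> [6, 11, 0, 10]
Stage 4 (SUM): sum[0..0]=6, sum[0..1]=17, sum[0..2]=17, sum[0..3]=27 -> [6, 17, 17, 27]
Stage 5 (CLIP -5 30): clip(6,-5,30)=6, clip(17,-5,30)=17, clip(17,-5,30)=17, clip(27,-5,30)=27 -> [6, 17, 17, 27]
Stage 6 (ABS): |6|=6, |17|=17, |17|=17, |27|=27 -> [6, 17, 17, 27]
Stage 7 (DIFF): s[0]=6, 17-6=11, 17-17=0, 27-17=10 -> [6, 11, 0, 10]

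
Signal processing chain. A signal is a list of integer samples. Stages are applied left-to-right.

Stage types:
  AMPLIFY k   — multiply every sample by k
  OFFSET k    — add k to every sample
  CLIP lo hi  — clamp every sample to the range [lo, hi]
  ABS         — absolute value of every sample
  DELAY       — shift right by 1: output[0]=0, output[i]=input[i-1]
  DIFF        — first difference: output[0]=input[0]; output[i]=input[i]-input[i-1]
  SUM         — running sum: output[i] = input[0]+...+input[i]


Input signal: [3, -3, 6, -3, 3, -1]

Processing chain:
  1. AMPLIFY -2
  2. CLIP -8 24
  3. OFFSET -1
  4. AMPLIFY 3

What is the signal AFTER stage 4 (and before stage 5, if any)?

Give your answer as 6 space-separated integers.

Answer: -21 15 -27 15 -21 3

Derivation:
Input: [3, -3, 6, -3, 3, -1]
Stage 1 (AMPLIFY -2): 3*-2=-6, -3*-2=6, 6*-2=-12, -3*-2=6, 3*-2=-6, -1*-2=2 -> [-6, 6, -12, 6, -6, 2]
Stage 2 (CLIP -8 24): clip(-6,-8,24)=-6, clip(6,-8,24)=6, clip(-12,-8,24)=-8, clip(6,-8,24)=6, clip(-6,-8,24)=-6, clip(2,-8,24)=2 -> [-6, 6, -8, 6, -6, 2]
Stage 3 (OFFSET -1): -6+-1=-7, 6+-1=5, -8+-1=-9, 6+-1=5, -6+-1=-7, 2+-1=1 -> [-7, 5, -9, 5, -7, 1]
Stage 4 (AMPLIFY 3): -7*3=-21, 5*3=15, -9*3=-27, 5*3=15, -7*3=-21, 1*3=3 -> [-21, 15, -27, 15, -21, 3]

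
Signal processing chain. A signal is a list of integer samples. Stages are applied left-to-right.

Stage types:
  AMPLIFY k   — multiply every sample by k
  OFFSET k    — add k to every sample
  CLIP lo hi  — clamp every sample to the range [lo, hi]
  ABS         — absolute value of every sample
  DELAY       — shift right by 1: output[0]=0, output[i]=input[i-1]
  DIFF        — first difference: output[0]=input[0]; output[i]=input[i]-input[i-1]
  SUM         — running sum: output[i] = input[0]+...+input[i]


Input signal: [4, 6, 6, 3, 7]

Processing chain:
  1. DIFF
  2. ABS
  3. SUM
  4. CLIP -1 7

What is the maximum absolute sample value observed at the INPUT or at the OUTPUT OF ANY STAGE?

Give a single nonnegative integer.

Input: [4, 6, 6, 3, 7] (max |s|=7)
Stage 1 (DIFF): s[0]=4, 6-4=2, 6-6=0, 3-6=-3, 7-3=4 -> [4, 2, 0, -3, 4] (max |s|=4)
Stage 2 (ABS): |4|=4, |2|=2, |0|=0, |-3|=3, |4|=4 -> [4, 2, 0, 3, 4] (max |s|=4)
Stage 3 (SUM): sum[0..0]=4, sum[0..1]=6, sum[0..2]=6, sum[0..3]=9, sum[0..4]=13 -> [4, 6, 6, 9, 13] (max |s|=13)
Stage 4 (CLIP -1 7): clip(4,-1,7)=4, clip(6,-1,7)=6, clip(6,-1,7)=6, clip(9,-1,7)=7, clip(13,-1,7)=7 -> [4, 6, 6, 7, 7] (max |s|=7)
Overall max amplitude: 13

Answer: 13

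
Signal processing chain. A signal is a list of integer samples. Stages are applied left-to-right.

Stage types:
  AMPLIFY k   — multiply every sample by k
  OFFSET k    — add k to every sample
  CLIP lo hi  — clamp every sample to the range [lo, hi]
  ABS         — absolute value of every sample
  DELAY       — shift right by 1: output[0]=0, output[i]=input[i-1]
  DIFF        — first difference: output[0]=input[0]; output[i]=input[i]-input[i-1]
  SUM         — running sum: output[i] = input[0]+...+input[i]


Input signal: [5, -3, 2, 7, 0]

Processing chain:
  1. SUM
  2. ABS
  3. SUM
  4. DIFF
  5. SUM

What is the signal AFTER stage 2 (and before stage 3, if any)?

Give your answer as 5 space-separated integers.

Input: [5, -3, 2, 7, 0]
Stage 1 (SUM): sum[0..0]=5, sum[0..1]=2, sum[0..2]=4, sum[0..3]=11, sum[0..4]=11 -> [5, 2, 4, 11, 11]
Stage 2 (ABS): |5|=5, |2|=2, |4|=4, |11|=11, |11|=11 -> [5, 2, 4, 11, 11]

Answer: 5 2 4 11 11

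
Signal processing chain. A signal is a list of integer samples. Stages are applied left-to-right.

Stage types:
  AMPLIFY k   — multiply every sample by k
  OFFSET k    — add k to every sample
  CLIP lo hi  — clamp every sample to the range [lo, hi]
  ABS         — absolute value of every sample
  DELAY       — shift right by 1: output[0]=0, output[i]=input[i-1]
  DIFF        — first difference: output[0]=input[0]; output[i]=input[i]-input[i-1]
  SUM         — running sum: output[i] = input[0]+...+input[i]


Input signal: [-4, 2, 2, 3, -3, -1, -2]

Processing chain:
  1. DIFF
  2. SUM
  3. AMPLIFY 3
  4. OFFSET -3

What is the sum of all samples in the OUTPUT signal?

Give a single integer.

Input: [-4, 2, 2, 3, -3, -1, -2]
Stage 1 (DIFF): s[0]=-4, 2--4=6, 2-2=0, 3-2=1, -3-3=-6, -1--3=2, -2--1=-1 -> [-4, 6, 0, 1, -6, 2, -1]
Stage 2 (SUM): sum[0..0]=-4, sum[0..1]=2, sum[0..2]=2, sum[0..3]=3, sum[0..4]=-3, sum[0..5]=-1, sum[0..6]=-2 -> [-4, 2, 2, 3, -3, -1, -2]
Stage 3 (AMPLIFY 3): -4*3=-12, 2*3=6, 2*3=6, 3*3=9, -3*3=-9, -1*3=-3, -2*3=-6 -> [-12, 6, 6, 9, -9, -3, -6]
Stage 4 (OFFSET -3): -12+-3=-15, 6+-3=3, 6+-3=3, 9+-3=6, -9+-3=-12, -3+-3=-6, -6+-3=-9 -> [-15, 3, 3, 6, -12, -6, -9]
Output sum: -30

Answer: -30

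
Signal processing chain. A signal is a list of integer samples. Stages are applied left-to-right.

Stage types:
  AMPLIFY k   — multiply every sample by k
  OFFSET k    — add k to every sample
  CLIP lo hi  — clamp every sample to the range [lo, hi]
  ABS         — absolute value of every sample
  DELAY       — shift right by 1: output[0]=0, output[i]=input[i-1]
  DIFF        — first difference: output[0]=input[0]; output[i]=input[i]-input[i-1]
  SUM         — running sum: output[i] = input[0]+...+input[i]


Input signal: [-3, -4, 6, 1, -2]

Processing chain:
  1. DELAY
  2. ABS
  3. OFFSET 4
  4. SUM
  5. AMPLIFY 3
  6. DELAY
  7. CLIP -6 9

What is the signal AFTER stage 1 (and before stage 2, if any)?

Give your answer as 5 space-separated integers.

Input: [-3, -4, 6, 1, -2]
Stage 1 (DELAY): [0, -3, -4, 6, 1] = [0, -3, -4, 6, 1] -> [0, -3, -4, 6, 1]

Answer: 0 -3 -4 6 1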